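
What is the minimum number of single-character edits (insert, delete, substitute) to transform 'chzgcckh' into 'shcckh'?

Let D[i][j] be the edit distance between the first i characters of 'chzgcckh' and the first j characters of 'shcckh', with D[i][0] = i, D[0][j] = j, and D[i][j] = D[i-1][j-1] if the characters match, else 1 + min(D[i-1][j], D[i][j-1], D[i-1][j-1]). Filling the table (rows: prefixes of 'chzgcckh', columns: prefixes of 'shcckh'):
     ε  s  h  c  c  k  h
  ε  0  1  2  3  4  5  6
  c  1  1  2  2  3  4  5
  h  2  2  1  2  3  4  4
  z  3  3  2  2  3  4  5
  g  4  4  3  3  3  4  5
  c  5  5  4  3  3  4  5
  c  6  6  5  4  3  4  5
  k  7  7  6  5  4  3  4
  h  8  8  7  6  5  4  3
The bottom-right entry gives D[8][6] = 3, so no sequence of fewer than 3 edits works. Backtracking through the table gives one optimal edit sequence (3 edits):
  chzgcckh → shzgcckh (sub c→s @1)
  shzgcckh → shgcckh (del z @3)
  shgcckh → shcckh (del g @3)
Edit distance = 3.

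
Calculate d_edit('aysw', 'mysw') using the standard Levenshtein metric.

Let D[i][j] be the edit distance between the first i characters of 'aysw' and the first j characters of 'mysw', with D[i][0] = i, D[0][j] = j, and D[i][j] = D[i-1][j-1] if the characters match, else 1 + min(D[i-1][j], D[i][j-1], D[i-1][j-1]). Filling the table (rows: prefixes of 'aysw', columns: prefixes of 'mysw'):
     ε  m  y  s  w
  ε  0  1  2  3  4
  a  1  1  2  3  4
  y  2  2  1  2  3
  s  3  3  2  1  2
  w  4  4  3  2  1
The bottom-right entry gives D[4][4] = 1, so no sequence of fewer than 1 edit works. Backtracking through the table gives one optimal edit sequence (1 edit):
  aysw → mysw (sub a→m @1)
Edit distance = 1.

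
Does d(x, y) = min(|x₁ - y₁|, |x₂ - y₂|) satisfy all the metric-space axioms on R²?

No. d fails identity of indiscernibles: take x = (-2, 0) and y = (-2, 8). Then d(x,y) = min(|-2 - (-2)|, |0 - 8|) = min(0, 8) = 0, yet x ≠ y.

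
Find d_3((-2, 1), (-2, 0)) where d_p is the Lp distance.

(Σ|x_i - y_i|^3)^(1/3) = (|-2 - (-2)|^3 + |1 - 0|^3)^(1/3)
= (0^3 + 1^3)^(1/3) = (0 + 1)^(1/3) = (1)^(1/3) = 1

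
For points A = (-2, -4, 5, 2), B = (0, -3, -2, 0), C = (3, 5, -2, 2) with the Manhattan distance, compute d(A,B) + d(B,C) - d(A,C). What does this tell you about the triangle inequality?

d(A,B) = 2 + 1 + 7 + 2 = 12, d(B,C) = 3 + 8 + 0 + 2 = 13, d(A,C) = 5 + 9 + 7 + 0 = 21.
d(A,B) + d(B,C) - d(A,C) = 12 + 13 - 21 = 25 - 21 = 4. This is ≥ 0, so the triangle inequality holds for these points.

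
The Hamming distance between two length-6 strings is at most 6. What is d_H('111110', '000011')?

Differing positions: 1, 2, 3, 4, 6. Hamming distance = 5. The maximum possible Hamming distance for length-6 strings is 6, so d_H/6 = 5/6 ≈ 0.8333.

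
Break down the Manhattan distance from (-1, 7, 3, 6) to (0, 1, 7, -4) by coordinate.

Σ|x_i - y_i| = |-1 - 0| + |7 - 1| + |3 - 7| + |6 - (-4)| = 1 + 6 + 4 + 10 = 21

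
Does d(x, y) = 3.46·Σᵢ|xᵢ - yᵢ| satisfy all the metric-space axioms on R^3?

Yes. The L1 (Manhattan) norm induces a metric on R^3, and multiplying a metric by a positive constant 3.46 > 0 preserves all four axioms: non-negativity (3.46·||x-y|| ≥ 0), identity (3.46·||x-y|| = 0 ⟺ ||x-y|| = 0 ⟺ x = y), symmetry (||x-y|| = ||y-x||), and the triangle inequality (3.46·||x-z|| ≤ 3.46·||x-y|| + 3.46·||y-z||). So d is a metric.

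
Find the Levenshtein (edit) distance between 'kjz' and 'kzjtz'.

Let D[i][j] be the edit distance between the first i characters of 'kjz' and the first j characters of 'kzjtz', with D[i][0] = i, D[0][j] = j, and D[i][j] = D[i-1][j-1] if the characters match, else 1 + min(D[i-1][j], D[i][j-1], D[i-1][j-1]). Filling the table (rows: prefixes of 'kjz', columns: prefixes of 'kzjtz'):
     ε  k  z  j  t  z
  ε  0  1  2  3  4  5
  k  1  0  1  2  3  4
  j  2  1  1  1  2  3
  z  3  2  1  2  2  2
The bottom-right entry gives D[3][5] = 2, so no sequence of fewer than 2 edits works. Backtracking through the table gives one optimal edit sequence (2 edits):
  kjz → kzjz (ins z @2)
  kzjz → kzjtz (ins t @4)
Edit distance = 2.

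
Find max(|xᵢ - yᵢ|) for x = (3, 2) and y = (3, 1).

max(|x_i - y_i|) = max(|3 - 3|, |2 - 1|) = max(0, 1) = 1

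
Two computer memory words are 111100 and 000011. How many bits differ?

Differing positions: 1, 2, 3, 4, 5, 6. Hamming distance = 6.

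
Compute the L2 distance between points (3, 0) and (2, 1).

(Σ|x_i - y_i|^2)^(1/2) = (|3 - 2|^2 + |0 - 1|^2)^(1/2)
= (1^2 + 1^2)^(1/2) = (1 + 1)^(1/2) = (2)^(1/2) ≈ 1.4142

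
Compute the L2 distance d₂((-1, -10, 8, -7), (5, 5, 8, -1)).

√(Σ(x_i - y_i)²) = √((-1 - 5)² + (-10 - 5)² + (8 - 8)² + (-7 - (-1))²)
= √((-6)² + (-15)² + 0² + (-6)²) = √(36 + 225 + 0 + 36) = √297 ≈ 17.2337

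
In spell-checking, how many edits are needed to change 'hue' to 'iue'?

Let D[i][j] be the edit distance between the first i characters of 'hue' and the first j characters of 'iue', with D[i][0] = i, D[0][j] = j, and D[i][j] = D[i-1][j-1] if the characters match, else 1 + min(D[i-1][j], D[i][j-1], D[i-1][j-1]). Filling the table (rows: prefixes of 'hue', columns: prefixes of 'iue'):
     ε  i  u  e
  ε  0  1  2  3
  h  1  1  2  3
  u  2  2  1  2
  e  3  3  2  1
The bottom-right entry gives D[3][3] = 1, so no sequence of fewer than 1 edit works. Backtracking through the table gives one optimal edit sequence (1 edit):
  hue → iue (sub h→i @1)
Edit distance = 1.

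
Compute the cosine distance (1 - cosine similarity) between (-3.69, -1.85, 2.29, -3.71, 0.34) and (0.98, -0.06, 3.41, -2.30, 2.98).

With u = (-3.69, -1.85, 2.29, -3.71, 0.34), v = (0.98, -0.06, 3.41, -2.30, 2.98):
u·v = (-3.69)·0.98 + (-1.85)·(-0.06) + 2.29·3.41 + (-3.71)·(-2.3) + 0.34·2.98 = (-3.6162) + 0.111 + 7.8089 + 8.533 + 1.0132 = 13.8499.
|u| = √((-3.69)² + (-1.85)² + 2.29² + (-3.71)² + 0.34²) = √(13.6161 + 3.4225 + 5.2441 + 13.7641 + 0.1156) = √36.1624, |v| = √(0.98² + (-0.06)² + 3.41² + (-2.3)² + 2.98²) = √(0.9604 + 0.0036 + 11.6281 + 5.29 + 8.8804) = √26.7625.
cos θ = (u·v)/(|u||v|) = 13.8499/(√36.1624·√26.7625) ≈ 0.4452
Cosine distance = 1 - cos θ ≈ 1 - 0.4452 = 0.5548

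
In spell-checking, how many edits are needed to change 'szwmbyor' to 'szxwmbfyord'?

Let D[i][j] be the edit distance between the first i characters of 'szwmbyor' and the first j characters of 'szxwmbfyord', with D[i][0] = i, D[0][j] = j, and D[i][j] = D[i-1][j-1] if the characters match, else 1 + min(D[i-1][j], D[i][j-1], D[i-1][j-1]). Filling the table (rows: prefixes of 'szwmbyor', columns: prefixes of 'szxwmbfyord'):
     ε  s  z  x  w  m  b  f  y  o  r  d
  ε  0  1  2  3  4  5  6  7  8  9 10 11
  s  1  0  1  2  3  4  5  6  7  8  9 10
  z  2  1  0  1  2  3  4  5  6  7  8  9
  w  3  2  1  1  1  2  3  4  5  6  7  8
  m  4  3  2  2  2  1  2  3  4  5  6  7
  b  5  4  3  3  3  2  1  2  3  4  5  6
  y  6  5  4  4  4  3  2  2  2  3  4  5
  o  7  6  5  5  5  4  3  3  3  2  3  4
  r  8  7  6  6  6  5  4  4  4  3  2  3
The bottom-right entry gives D[8][11] = 3, so no sequence of fewer than 3 edits works. Backtracking through the table gives one optimal edit sequence (3 edits):
  szwmbyor → szxwmbyor (ins x @3)
  szxwmbyor → szxwmbfyor (ins f @7)
  szxwmbfyor → szxwmbfyord (ins d @11)
Edit distance = 3.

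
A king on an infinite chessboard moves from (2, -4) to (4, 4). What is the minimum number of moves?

max(|x_i - y_i|) = max(|2 - 4|, |-4 - 4|) = max(2, 8) = 8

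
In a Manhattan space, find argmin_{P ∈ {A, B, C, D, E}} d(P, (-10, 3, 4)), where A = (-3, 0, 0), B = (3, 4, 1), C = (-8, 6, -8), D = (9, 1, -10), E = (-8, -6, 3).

Distances: d(A) = 14, d(B) = 17, d(C) = 17, d(D) = 35, d(E) = 12. Nearest: E = (-8, -6, 3) with distance 12.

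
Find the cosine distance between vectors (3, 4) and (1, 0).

With u = (3, 4), v = (1, 0):
u·v = 3·1 + 4·0 = 3 + 0 = 3.
|u| = √(3² + 4²) = √25, |v| = √(1² + 0²) = √1, so |u||v| = √(25·1) = √25 = 5.
cos θ = (u·v)/(|u||v|) = 3/5 = 0.6
Cosine distance = 1 - cos θ = 1 - 0.6 = 0.4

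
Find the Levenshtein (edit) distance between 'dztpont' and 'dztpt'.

Let D[i][j] be the edit distance between the first i characters of 'dztpont' and the first j characters of 'dztpt', with D[i][0] = i, D[0][j] = j, and D[i][j] = D[i-1][j-1] if the characters match, else 1 + min(D[i-1][j], D[i][j-1], D[i-1][j-1]). Filling the table (rows: prefixes of 'dztpont', columns: prefixes of 'dztpt'):
     ε  d  z  t  p  t
  ε  0  1  2  3  4  5
  d  1  0  1  2  3  4
  z  2  1  0  1  2  3
  t  3  2  1  0  1  2
  p  4  3  2  1  0  1
  o  5  4  3  2  1  1
  n  6  5  4  3  2  2
  t  7  6  5  4  3  2
The bottom-right entry gives D[7][5] = 2, so no sequence of fewer than 2 edits works. Backtracking through the table gives one optimal edit sequence (2 edits):
  dztpont → dztpnt (del o @5)
  dztpnt → dztpt (del n @5)
Edit distance = 2.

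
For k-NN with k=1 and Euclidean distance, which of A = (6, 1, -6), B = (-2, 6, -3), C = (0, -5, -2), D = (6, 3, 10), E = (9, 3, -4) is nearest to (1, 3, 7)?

Distances: d(A) ≈ 14.0712, d(B) ≈ 10.8628, d(C) ≈ 12.083, d(D) ≈ 5.831, d(E) ≈ 13.6015. Nearest: D = (6, 3, 10) with distance 5.831.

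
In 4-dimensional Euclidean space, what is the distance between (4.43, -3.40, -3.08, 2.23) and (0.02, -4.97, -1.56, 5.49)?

√(Σ(x_i - y_i)²) = √((4.43 - 0.02)² + (-3.4 - (-4.97))² + (-3.08 - (-1.56))² + (2.23 - 5.49)²)
= √(4.41² + 1.57² + (-1.52)² + (-3.26)²) = √(19.4481 + 2.4649 + 2.3104 + 10.6276) = √34.851 ≈ 5.9035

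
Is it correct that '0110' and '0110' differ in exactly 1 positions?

Differing positions: none. Hamming distance = 0, so the claim that d_H = 1 is false.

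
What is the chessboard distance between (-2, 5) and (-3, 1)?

max(|x_i - y_i|) = max(|-2 - (-3)|, |5 - 1|) = max(1, 4) = 4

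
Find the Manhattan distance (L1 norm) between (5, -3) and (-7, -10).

Σ|x_i - y_i| = |5 - (-7)| + |-3 - (-10)| = 12 + 7 = 19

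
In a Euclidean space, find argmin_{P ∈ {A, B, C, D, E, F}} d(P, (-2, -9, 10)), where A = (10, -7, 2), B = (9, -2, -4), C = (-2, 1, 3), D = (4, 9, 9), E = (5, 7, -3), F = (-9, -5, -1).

Distances: d(A) ≈ 14.5602, d(B) ≈ 19.1311, d(C) ≈ 12.2066, d(D) = 19, d(E) ≈ 21.7715, d(F) ≈ 13.6382. Nearest: C = (-2, 1, 3) with distance 12.2066.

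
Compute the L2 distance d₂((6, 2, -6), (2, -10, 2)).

√(Σ(x_i - y_i)²) = √((6 - 2)² + (2 - (-10))² + (-6 - 2)²)
= √(4² + 12² + (-8)²) = √(16 + 144 + 64) = √224 ≈ 14.9666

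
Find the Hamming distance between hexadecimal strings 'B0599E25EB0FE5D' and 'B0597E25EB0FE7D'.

Differing positions: 5, 14. Hamming distance = 2.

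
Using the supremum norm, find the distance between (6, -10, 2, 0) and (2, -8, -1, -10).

max(|x_i - y_i|) = max(|6 - 2|, |-10 - (-8)|, |2 - (-1)|, |0 - (-10)|) = max(4, 2, 3, 10) = 10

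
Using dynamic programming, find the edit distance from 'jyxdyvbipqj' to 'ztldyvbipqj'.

Let D[i][j] be the edit distance between the first i characters of 'jyxdyvbipqj' and the first j characters of 'ztldyvbipqj', with D[i][0] = i, D[0][j] = j, and D[i][j] = D[i-1][j-1] if the characters match, else 1 + min(D[i-1][j], D[i][j-1], D[i-1][j-1]). Filling the table (rows: prefixes of 'jyxdyvbipqj', columns: prefixes of 'ztldyvbipqj'):
     ε  z  t  l  d  y  v  b  i  p  q  j
  ε  0  1  2  3  4  5  6  7  8  9 10 11
  j  1  1  2  3  4  5  6  7  8  9 10 10
  y  2  2  2  3  4  4  5  6  7  8  9 10
  x  3  3  3  3  4  5  5  6  7  8  9 10
  d  4  4  4  4  3  4  5  6  7  8  9 10
  y  5  5  5  5  4  3  4  5  6  7  8  9
  v  6  6  6  6  5  4  3  4  5  6  7  8
  b  7  7  7  7  6  5  4  3  4  5  6  7
  i  8  8  8  8  7  6  5  4  3  4  5  6
  p  9  9  9  9  8  7  6  5  4  3  4  5
  q 10 10 10 10  9  8  7  6  5  4  3  4
  j 11 11 11 11 10  9  8  7  6  5  4  3
The bottom-right entry gives D[11][11] = 3, so no sequence of fewer than 3 edits works. Backtracking through the table gives one optimal edit sequence (3 edits):
  jyxdyvbipqj → zyxdyvbipqj (sub j→z @1)
  zyxdyvbipqj → ztxdyvbipqj (sub y→t @2)
  ztxdyvbipqj → ztldyvbipqj (sub x→l @3)
Edit distance = 3.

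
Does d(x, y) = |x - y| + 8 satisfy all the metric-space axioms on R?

No. d fails identity of indiscernibles (specifically d(x,x) = 0): d(-8, -8) = |-8 - (-8)| + 8 = 0 + 8 = 8 ≠ 0.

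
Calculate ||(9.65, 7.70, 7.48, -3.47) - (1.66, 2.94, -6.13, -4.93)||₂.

√(Σ(x_i - y_i)²) = √((9.65 - 1.66)² + (7.7 - 2.94)² + (7.48 - (-6.13))² + (-3.47 - (-4.93))²)
= √(7.99² + 4.76² + 13.61² + 1.46²) = √(63.8401 + 22.6576 + 185.2321 + 2.1316) = √273.8614 ≈ 16.5488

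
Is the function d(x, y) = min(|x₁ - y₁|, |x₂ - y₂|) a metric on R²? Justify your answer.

No. d fails identity of indiscernibles: take x = (5, 0) and y = (5, 8). Then d(x,y) = min(|5 - 5|, |0 - 8|) = min(0, 8) = 0, yet x ≠ y.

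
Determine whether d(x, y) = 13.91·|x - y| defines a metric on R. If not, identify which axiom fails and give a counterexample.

Yes. Since |x - y| is a metric on R and 13.91 > 0, the positive scalar multiple 13.91·|x - y| is also a metric: scaling by a positive constant preserves non-negativity, identity (d=0 ⟺ |x-y|=0 ⟺ x=y), symmetry, and the triangle inequality.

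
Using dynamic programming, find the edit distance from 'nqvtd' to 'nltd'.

Let D[i][j] be the edit distance between the first i characters of 'nqvtd' and the first j characters of 'nltd', with D[i][0] = i, D[0][j] = j, and D[i][j] = D[i-1][j-1] if the characters match, else 1 + min(D[i-1][j], D[i][j-1], D[i-1][j-1]). Filling the table (rows: prefixes of 'nqvtd', columns: prefixes of 'nltd'):
     ε  n  l  t  d
  ε  0  1  2  3  4
  n  1  0  1  2  3
  q  2  1  1  2  3
  v  3  2  2  2  3
  t  4  3  3  2  3
  d  5  4  4  3  2
The bottom-right entry gives D[5][4] = 2, so no sequence of fewer than 2 edits works. Backtracking through the table gives one optimal edit sequence (2 edits):
  nqvtd → nvtd (del q @2)
  nvtd → nltd (sub v→l @2)
Edit distance = 2.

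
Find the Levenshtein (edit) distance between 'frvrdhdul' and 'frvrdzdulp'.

Let D[i][j] be the edit distance between the first i characters of 'frvrdhdul' and the first j characters of 'frvrdzdulp', with D[i][0] = i, D[0][j] = j, and D[i][j] = D[i-1][j-1] if the characters match, else 1 + min(D[i-1][j], D[i][j-1], D[i-1][j-1]). Filling the table (rows: prefixes of 'frvrdhdul', columns: prefixes of 'frvrdzdulp'):
     ε  f  r  v  r  d  z  d  u  l  p
  ε  0  1  2  3  4  5  6  7  8  9 10
  f  1  0  1  2  3  4  5  6  7  8  9
  r  2  1  0  1  2  3  4  5  6  7  8
  v  3  2  1  0  1  2  3  4  5  6  7
  r  4  3  2  1  0  1  2  3  4  5  6
  d  5  4  3  2  1  0  1  2  3  4  5
  h  6  5  4  3  2  1  1  2  3  4  5
  d  7  6  5  4  3  2  2  1  2  3  4
  u  8  7  6  5  4  3  3  2  1  2  3
  l  9  8  7  6  5  4  4  3  2  1  2
The bottom-right entry gives D[9][10] = 2, so no sequence of fewer than 2 edits works. Backtracking through the table gives one optimal edit sequence (2 edits):
  frvrdhdul → frvrdzdul (sub h→z @6)
  frvrdzdul → frvrdzdulp (ins p @10)
Edit distance = 2.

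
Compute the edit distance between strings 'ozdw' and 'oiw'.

Let D[i][j] be the edit distance between the first i characters of 'ozdw' and the first j characters of 'oiw', with D[i][0] = i, D[0][j] = j, and D[i][j] = D[i-1][j-1] if the characters match, else 1 + min(D[i-1][j], D[i][j-1], D[i-1][j-1]). Filling the table (rows: prefixes of 'ozdw', columns: prefixes of 'oiw'):
     ε  o  i  w
  ε  0  1  2  3
  o  1  0  1  2
  z  2  1  1  2
  d  3  2  2  2
  w  4  3  3  2
The bottom-right entry gives D[4][3] = 2, so no sequence of fewer than 2 edits works. Backtracking through the table gives one optimal edit sequence (2 edits):
  ozdw → odw (del z @2)
  odw → oiw (sub d→i @2)
Edit distance = 2.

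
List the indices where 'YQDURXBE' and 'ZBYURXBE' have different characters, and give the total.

Differing positions: 1, 2, 3. Hamming distance = 3.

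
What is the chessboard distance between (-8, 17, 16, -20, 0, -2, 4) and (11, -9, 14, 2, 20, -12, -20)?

max(|x_i - y_i|) = max(|-8 - 11|, |17 - (-9)|, |16 - 14|, |-20 - 2|, |0 - 20|, |-2 - (-12)|, |4 - (-20)|) = max(19, 26, 2, 22, 20, 10, 24) = 26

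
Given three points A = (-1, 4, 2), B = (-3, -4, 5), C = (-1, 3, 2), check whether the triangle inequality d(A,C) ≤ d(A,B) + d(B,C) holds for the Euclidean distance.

d(A,B) = √(2² + 8² + 3²) = √77 ≈ 8.775, d(B,C) = √(2² + 7² + 3²) = √62 ≈ 7.874, d(A,C) = √(0² + 1² + 0²) = √1 = 1.
d(A,C) = 1 ≤ 8.775 + 7.874 = 16.649. Triangle inequality is satisfied.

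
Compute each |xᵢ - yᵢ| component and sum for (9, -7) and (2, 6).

Σ|x_i - y_i| = |9 - 2| + |-7 - 6| = 7 + 13 = 20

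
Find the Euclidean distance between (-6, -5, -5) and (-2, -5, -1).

√(Σ(x_i - y_i)²) = √((-6 - (-2))² + (-5 - (-5))² + (-5 - (-1))²)
= √((-4)² + 0² + (-4)²) = √(16 + 0 + 16) = √32 ≈ 5.6569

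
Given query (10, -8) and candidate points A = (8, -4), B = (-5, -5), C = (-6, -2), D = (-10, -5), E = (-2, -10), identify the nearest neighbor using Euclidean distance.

Distances: d(A) ≈ 4.4721, d(B) ≈ 15.2971, d(C) ≈ 17.088, d(D) ≈ 20.2237, d(E) ≈ 12.1655. Nearest: A = (8, -4) with distance 4.4721.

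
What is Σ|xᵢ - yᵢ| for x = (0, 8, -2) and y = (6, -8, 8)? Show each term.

Σ|x_i - y_i| = |0 - 6| + |8 - (-8)| + |-2 - 8| = 6 + 16 + 10 = 32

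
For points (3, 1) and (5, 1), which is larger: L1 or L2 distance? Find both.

L1 = |3 - 5| + |1 - 1| = 2 + 0 = 2
L2 = √(2² + 0²) = √4 = 2
L1 ≥ L2 always (equality iff movement is along one axis); L1 = L2 here (movement is along a single axis).
Ratio L1/L2 = 2/2 = 1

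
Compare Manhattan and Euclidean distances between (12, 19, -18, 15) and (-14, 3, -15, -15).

L1 = |12 - (-14)| + |19 - 3| + |-18 - (-15)| + |15 - (-15)| = 26 + 16 + 3 + 30 = 75
L2 = √(26² + 16² + 3² + 30²) = √1841 ≈ 42.9069
L1 ≥ L2 always (equality iff movement is along one axis); L1 > L2 here.
Ratio L1/L2 = 75/√1841 ≈ 1.748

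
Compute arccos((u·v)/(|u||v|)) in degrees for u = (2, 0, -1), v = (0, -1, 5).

With u = (2, 0, -1), v = (0, -1, 5):
u·v = 2·0 + 0·(-1) + (-1)·5 = 0 + 0 + (-5) = -5.
|u| = √(2² + 0² + (-1)²) = √5, |v| = √(0² + (-1)² + 5²) = √26, so |u||v| = √(5·26) = √130.
cos θ = (u·v)/(|u||v|) = -5/√130 ≈ -0.438529
θ = arccos(-0.438529) ≈ 116.01°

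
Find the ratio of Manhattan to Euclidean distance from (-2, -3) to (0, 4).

L1 = |-2 - 0| + |-3 - 4| = 2 + 7 = 9
L2 = √(2² + 7²) = √53 ≈ 7.2801
L1 ≥ L2 always (equality iff movement is along one axis); L1 > L2 here.
Ratio L1/L2 = 9/√53 ≈ 1.2362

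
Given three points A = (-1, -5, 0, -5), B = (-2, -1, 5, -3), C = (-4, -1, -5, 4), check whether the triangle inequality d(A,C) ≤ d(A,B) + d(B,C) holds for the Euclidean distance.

d(A,B) = √(1² + 4² + 5² + 2²) = √46 ≈ 6.7823, d(B,C) = √(2² + 0² + 10² + 7²) = √153 ≈ 12.3693, d(A,C) = √(3² + 4² + 5² + 9²) = √131 ≈ 11.4455.
d(A,C) ≈ 11.4455 ≤ 6.7823 + 12.3693 = 19.1516. Triangle inequality is satisfied.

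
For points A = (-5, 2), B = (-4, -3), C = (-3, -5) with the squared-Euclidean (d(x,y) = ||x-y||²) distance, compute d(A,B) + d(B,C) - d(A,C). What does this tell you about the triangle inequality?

d(A,B) = 1² + 5² = 26, d(B,C) = 1² + 2² = 5, d(A,C) = 2² + 7² = 53.
d(A,B) + d(B,C) - d(A,C) = 26 + 5 - 53 = 31 - 53 = -22. This is < 0, so the triangle inequality FAILS for these points (squared-Euclidean is not a metric).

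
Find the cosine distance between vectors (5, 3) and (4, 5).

With u = (5, 3), v = (4, 5):
u·v = 5·4 + 3·5 = 20 + 15 = 35.
|u| = √(5² + 3²) = √34, |v| = √(4² + 5²) = √41, so |u||v| = √(34·41) = √1394.
cos θ = (u·v)/(|u||v|) = 35/√1394 ≈ 0.9374
Cosine distance = 1 - cos θ ≈ 1 - 0.9374 = 0.0626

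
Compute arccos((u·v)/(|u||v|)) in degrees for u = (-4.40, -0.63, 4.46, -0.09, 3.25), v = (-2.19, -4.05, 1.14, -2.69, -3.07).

With u = (-4.40, -0.63, 4.46, -0.09, 3.25), v = (-2.19, -4.05, 1.14, -2.69, -3.07):
u·v = (-4.4)·(-2.19) + (-0.63)·(-4.05) + 4.46·1.14 + (-0.09)·(-2.69) + 3.25·(-3.07) = 9.636 + 2.5515 + 5.0844 + 0.2421 + (-9.9775) = 7.5365.
|u| = √((-4.4)² + (-0.63)² + 4.46² + (-0.09)² + 3.25²) = √(19.36 + 0.3969 + 19.8916 + 0.0081 + 10.5625) = √50.2191, |v| = √((-2.19)² + (-4.05)² + 1.14² + (-2.69)² + (-3.07)²) = √(4.7961 + 16.4025 + 1.2996 + 7.2361 + 9.4249) = √39.1592.
cos θ = (u·v)/(|u||v|) = 7.5365/(√50.2191·√39.1592) ≈ 0.169949
θ = arccos(0.169949) ≈ 80.22°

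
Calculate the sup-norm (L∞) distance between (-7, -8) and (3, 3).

max(|x_i - y_i|) = max(|-7 - 3|, |-8 - 3|) = max(10, 11) = 11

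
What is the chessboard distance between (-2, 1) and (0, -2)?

max(|x_i - y_i|) = max(|-2 - 0|, |1 - (-2)|) = max(2, 3) = 3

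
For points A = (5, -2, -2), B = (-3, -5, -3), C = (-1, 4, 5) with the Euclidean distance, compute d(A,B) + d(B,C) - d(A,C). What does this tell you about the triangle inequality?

d(A,B) = √(8² + 3² + 1²) = √74 ≈ 8.6023, d(B,C) = √(2² + 9² + 8²) = √149 ≈ 12.2066, d(A,C) = √(6² + 6² + 7²) = √121 = 11.
d(A,B) + d(B,C) - d(A,C) = 8.6023 + 12.2066 - 11 = 20.8089 - 11 = 9.8089 (to 4 decimal places). This is ≥ 0, so the triangle inequality holds for these points.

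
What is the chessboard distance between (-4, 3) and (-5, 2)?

max(|x_i - y_i|) = max(|-4 - (-5)|, |3 - 2|) = max(1, 1) = 1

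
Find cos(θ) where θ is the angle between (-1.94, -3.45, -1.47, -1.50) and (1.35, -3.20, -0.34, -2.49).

With u = (-1.94, -3.45, -1.47, -1.50), v = (1.35, -3.20, -0.34, -2.49):
u·v = (-1.94)·1.35 + (-3.45)·(-3.2) + (-1.47)·(-0.34) + (-1.5)·(-2.49) = (-2.619) + 11.04 + 0.4998 + 3.735 = 12.6558.
|u| = √((-1.94)² + (-3.45)² + (-1.47)² + (-1.5)²) = √(3.7636 + 11.9025 + 2.1609 + 2.25) = √20.077, |v| = √(1.35² + (-3.2)² + (-0.34)² + (-2.49)²) = √(1.8225 + 10.24 + 0.1156 + 6.2001) = √18.3782.
cos θ = (u·v)/(|u||v|) = 12.6558/(√20.077·√18.3782) ≈ 0.6589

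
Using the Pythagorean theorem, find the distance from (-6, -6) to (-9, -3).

√(Σ(x_i - y_i)²) = √((-6 - (-9))² + (-6 - (-3))²)
= √(3² + (-3)²) = √(9 + 9) = √18 ≈ 4.2426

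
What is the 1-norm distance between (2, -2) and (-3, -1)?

Σ|x_i - y_i| = |2 - (-3)| + |-2 - (-1)| = 5 + 1 = 6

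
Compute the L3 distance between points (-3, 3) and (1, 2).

(Σ|x_i - y_i|^3)^(1/3) = (|-3 - 1|^3 + |3 - 2|^3)^(1/3)
= (4^3 + 1^3)^(1/3) = (64 + 1)^(1/3) = (65)^(1/3) ≈ 4.0207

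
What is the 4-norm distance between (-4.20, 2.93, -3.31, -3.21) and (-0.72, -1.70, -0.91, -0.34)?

(Σ|x_i - y_i|^4)^(1/4) = (|-4.2 - (-0.72)|^4 + |2.93 - (-1.7)|^4 + |-3.31 - (-0.91)|^4 + |-3.21 - (-0.34)|^4)^(1/4)
= (3.48^4 + 4.63^4 + 2.4^4 + 2.87^4)^(1/4) ≈ (146.6618 + 459.5407 + 33.1776 + 67.8465)^(1/4) = (707.2266)^(1/4) ≈ 5.1569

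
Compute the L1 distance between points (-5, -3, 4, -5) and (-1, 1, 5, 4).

Σ|x_i - y_i| = |-5 - (-1)| + |-3 - 1| + |4 - 5| + |-5 - 4| = 4 + 4 + 1 + 9 = 18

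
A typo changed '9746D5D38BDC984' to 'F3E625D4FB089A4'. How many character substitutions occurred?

Differing positions: 1, 2, 3, 5, 8, 9, 11, 12, 14. Hamming distance = 9.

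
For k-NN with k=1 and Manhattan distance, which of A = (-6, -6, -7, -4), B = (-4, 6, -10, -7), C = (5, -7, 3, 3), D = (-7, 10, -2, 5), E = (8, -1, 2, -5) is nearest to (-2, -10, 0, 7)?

Distances: d(A) = 26, d(B) = 42, d(C) = 17, d(D) = 29, d(E) = 33. Nearest: C = (5, -7, 3, 3) with distance 17.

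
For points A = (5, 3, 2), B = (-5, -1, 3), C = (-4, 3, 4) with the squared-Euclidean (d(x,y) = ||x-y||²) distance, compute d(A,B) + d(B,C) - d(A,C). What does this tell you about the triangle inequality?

d(A,B) = 10² + 4² + 1² = 117, d(B,C) = 1² + 4² + 1² = 18, d(A,C) = 9² + 0² + 2² = 85.
d(A,B) + d(B,C) - d(A,C) = 117 + 18 - 85 = 135 - 85 = 50. This is ≥ 0, so the triangle inequality holds for these points.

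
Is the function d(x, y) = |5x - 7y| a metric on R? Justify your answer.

No. d fails symmetry: d(6, 7) = |5·6 - 7·7| = |-19| = 19, but d(7, 6) = |5·7 - 7·6| = |-7| = 7. Since 19 ≠ 7, d(x,y) ≠ d(y,x) in general.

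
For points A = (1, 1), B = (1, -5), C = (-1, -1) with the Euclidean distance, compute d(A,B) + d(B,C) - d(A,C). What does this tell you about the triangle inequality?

d(A,B) = √(0² + 6²) = √36 = 6, d(B,C) = √(2² + 4²) = √20 ≈ 4.4721, d(A,C) = √(2² + 2²) = √8 ≈ 2.8284.
d(A,B) + d(B,C) - d(A,C) = 6 + 4.4721 - 2.8284 = 10.4721 - 2.8284 = 7.6437 (to 4 decimal places). This is ≥ 0, so the triangle inequality holds for these points.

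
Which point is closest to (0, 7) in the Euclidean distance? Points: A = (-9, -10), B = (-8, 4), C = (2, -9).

Distances: d(A) ≈ 19.2354, d(B) ≈ 8.544, d(C) ≈ 16.1245. Nearest: B = (-8, 4) with distance 8.544.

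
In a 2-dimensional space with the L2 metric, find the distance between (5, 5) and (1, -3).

(Σ|x_i - y_i|^2)^(1/2) = (|5 - 1|^2 + |5 - (-3)|^2)^(1/2)
= (4^2 + 8^2)^(1/2) = (16 + 64)^(1/2) = (80)^(1/2) ≈ 8.9443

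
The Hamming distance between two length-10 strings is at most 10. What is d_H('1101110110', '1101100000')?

Differing positions: 6, 8, 9. Hamming distance = 3. The maximum possible Hamming distance for length-10 strings is 10, so d_H/10 = 3/10 = 0.3.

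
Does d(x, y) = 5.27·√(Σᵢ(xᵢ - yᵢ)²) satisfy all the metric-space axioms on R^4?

Yes. The L2 (Euclidean) norm induces a metric on R^4, and multiplying a metric by a positive constant 5.27 > 0 preserves all four axioms: non-negativity (5.27·||x-y|| ≥ 0), identity (5.27·||x-y|| = 0 ⟺ ||x-y|| = 0 ⟺ x = y), symmetry (||x-y|| = ||y-x||), and the triangle inequality (5.27·||x-z|| ≤ 5.27·||x-y|| + 5.27·||y-z||). So d is a metric.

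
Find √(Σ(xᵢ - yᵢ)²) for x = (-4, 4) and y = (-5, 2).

√(Σ(x_i - y_i)²) = √((-4 - (-5))² + (4 - 2)²)
= √(1² + 2²) = √(1 + 4) = √5 ≈ 2.2361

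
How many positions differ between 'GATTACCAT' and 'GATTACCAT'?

Differing positions: none. Hamming distance = 0.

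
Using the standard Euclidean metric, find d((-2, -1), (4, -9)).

√(Σ(x_i - y_i)²) = √((-2 - 4)² + (-1 - (-9))²)
= √((-6)² + 8²) = √(36 + 64) = √100 = 10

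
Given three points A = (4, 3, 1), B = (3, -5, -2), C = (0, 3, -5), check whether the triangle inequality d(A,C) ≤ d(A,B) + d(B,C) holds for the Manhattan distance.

d(A,B) = 1 + 8 + 3 = 12, d(B,C) = 3 + 8 + 3 = 14, d(A,C) = 4 + 0 + 6 = 10.
d(A,C) = 10 ≤ 12 + 14 = 26. Triangle inequality is satisfied.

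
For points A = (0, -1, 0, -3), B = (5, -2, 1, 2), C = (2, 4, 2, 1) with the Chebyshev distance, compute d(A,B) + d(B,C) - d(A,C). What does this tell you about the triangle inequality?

d(A,B) = max(5, 1, 1, 5) = 5, d(B,C) = max(3, 6, 1, 1) = 6, d(A,C) = max(2, 5, 2, 4) = 5.
d(A,B) + d(B,C) - d(A,C) = 5 + 6 - 5 = 11 - 5 = 6. This is ≥ 0, so the triangle inequality holds for these points.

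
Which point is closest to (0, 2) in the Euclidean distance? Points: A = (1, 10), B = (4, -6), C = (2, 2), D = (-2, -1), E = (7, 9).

Distances: d(A) ≈ 8.0623, d(B) ≈ 8.9443, d(C) = 2, d(D) ≈ 3.6056, d(E) ≈ 9.8995. Nearest: C = (2, 2) with distance 2.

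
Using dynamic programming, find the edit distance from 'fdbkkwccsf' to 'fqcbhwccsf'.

Let D[i][j] be the edit distance between the first i characters of 'fdbkkwccsf' and the first j characters of 'fqcbhwccsf', with D[i][0] = i, D[0][j] = j, and D[i][j] = D[i-1][j-1] if the characters match, else 1 + min(D[i-1][j], D[i][j-1], D[i-1][j-1]). Filling the table (rows: prefixes of 'fdbkkwccsf', columns: prefixes of 'fqcbhwccsf'):
     ε  f  q  c  b  h  w  c  c  s  f
  ε  0  1  2  3  4  5  6  7  8  9 10
  f  1  0  1  2  3  4  5  6  7  8  9
  d  2  1  1  2  3  4  5  6  7  8  9
  b  3  2  2  2  2  3  4  5  6  7  8
  k  4  3  3  3  3  3  4  5  6  7  8
  k  5  4  4  4  4  4  4  5  6  7  8
  w  6  5  5  5  5  5  4  5  6  7  8
  c  7  6  6  5  6  6  5  4  5  6  7
  c  8  7  7  6  6  7  6  5  4  5  6
  s  9  8  8  7  7  7  7  6  5  4  5
  f 10  9  9  8  8  8  8  7  6  5  4
The bottom-right entry gives D[10][10] = 4, so no sequence of fewer than 4 edits works. Backtracking through the table gives one optimal edit sequence (4 edits):
  fdbkkwccsf → fqbkkwccsf (sub d→q @2)
  fqbkkwccsf → fqckkwccsf (sub b→c @3)
  fqckkwccsf → fqcbkwccsf (sub k→b @4)
  fqcbkwccsf → fqcbhwccsf (sub k→h @5)
Edit distance = 4.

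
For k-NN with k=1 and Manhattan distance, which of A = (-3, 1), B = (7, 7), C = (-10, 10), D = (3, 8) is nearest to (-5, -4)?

Distances: d(A) = 7, d(B) = 23, d(C) = 19, d(D) = 20. Nearest: A = (-3, 1) with distance 7.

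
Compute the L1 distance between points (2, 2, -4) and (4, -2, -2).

Σ|x_i - y_i| = |2 - 4| + |2 - (-2)| + |-4 - (-2)| = 2 + 4 + 2 = 8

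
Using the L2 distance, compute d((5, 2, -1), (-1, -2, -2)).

(Σ|x_i - y_i|^2)^(1/2) = (|5 - (-1)|^2 + |2 - (-2)|^2 + |-1 - (-2)|^2)^(1/2)
= (6^2 + 4^2 + 1^2)^(1/2) = (36 + 16 + 1)^(1/2) = (53)^(1/2) ≈ 7.2801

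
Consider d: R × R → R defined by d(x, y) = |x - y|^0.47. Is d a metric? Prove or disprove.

Yes. With 0 < p = 0.47 ≤ 1, d(x,y) = |x-y|^0.47 is a metric on R. Non-negativity and symmetry are immediate; |x-y|^0.47 = 0 ⟺ |x-y| = 0 ⟺ x = y. For the triangle inequality, the function t ↦ t^0.47 is subadditive on [0,∞) when p ≤ 1, so |x-z|^0.47 ≤ (|x-y| + |y-z|)^0.47 ≤ |x-y|^0.47 + |y-z|^0.47.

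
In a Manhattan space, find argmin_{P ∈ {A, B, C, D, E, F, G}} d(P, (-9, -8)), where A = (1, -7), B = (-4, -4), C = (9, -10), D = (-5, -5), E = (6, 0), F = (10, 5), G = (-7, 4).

Distances: d(A) = 11, d(B) = 9, d(C) = 20, d(D) = 7, d(E) = 23, d(F) = 32, d(G) = 14. Nearest: D = (-5, -5) with distance 7.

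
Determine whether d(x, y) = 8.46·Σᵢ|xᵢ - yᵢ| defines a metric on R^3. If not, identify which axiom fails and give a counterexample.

Yes. The L1 (Manhattan) norm induces a metric on R^3, and multiplying a metric by a positive constant 8.46 > 0 preserves all four axioms: non-negativity (8.46·||x-y|| ≥ 0), identity (8.46·||x-y|| = 0 ⟺ ||x-y|| = 0 ⟺ x = y), symmetry (||x-y|| = ||y-x||), and the triangle inequality (8.46·||x-z|| ≤ 8.46·||x-y|| + 8.46·||y-z||). So d is a metric.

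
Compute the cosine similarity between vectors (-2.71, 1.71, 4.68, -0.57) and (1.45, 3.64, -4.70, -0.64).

With u = (-2.71, 1.71, 4.68, -0.57), v = (1.45, 3.64, -4.70, -0.64):
u·v = (-2.71)·1.45 + 1.71·3.64 + 4.68·(-4.7) + (-0.57)·(-0.64) = (-3.9295) + 6.2244 + (-21.996) + 0.3648 = -19.3363.
|u| = √((-2.71)² + 1.71² + 4.68² + (-0.57)²) = √(7.3441 + 2.9241 + 21.9024 + 0.3249) = √32.4955, |v| = √(1.45² + 3.64² + (-4.7)² + (-0.64)²) = √(2.1025 + 13.2496 + 22.09 + 0.4096) = √37.8517.
cos θ = (u·v)/(|u||v|) = -19.3363/(√32.4955·√37.8517) ≈ -0.5513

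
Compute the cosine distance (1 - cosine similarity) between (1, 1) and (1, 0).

With u = (1, 1), v = (1, 0):
u·v = 1·1 + 1·0 = 1 + 0 = 1.
|u| = √(1² + 1²) = √2, |v| = √(1² + 0²) = √1, so |u||v| = √(2·1) = √2.
cos θ = (u·v)/(|u||v|) = 1/√2 ≈ 0.7071
Cosine distance = 1 - cos θ ≈ 1 - 0.7071 = 0.2929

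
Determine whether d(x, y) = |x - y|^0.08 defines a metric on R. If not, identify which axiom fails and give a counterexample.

Yes. With 0 < p = 0.08 ≤ 1, d(x,y) = |x-y|^0.08 is a metric on R. Non-negativity and symmetry are immediate; |x-y|^0.08 = 0 ⟺ |x-y| = 0 ⟺ x = y. For the triangle inequality, the function t ↦ t^0.08 is subadditive on [0,∞) when p ≤ 1, so |x-z|^0.08 ≤ (|x-y| + |y-z|)^0.08 ≤ |x-y|^0.08 + |y-z|^0.08.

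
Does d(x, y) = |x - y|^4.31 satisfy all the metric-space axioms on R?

No. d(x,y) = |x-y|^4.31 fails the triangle inequality since p = 4.31 > 1. Counterexample: x = -5, y = 1, z = 8. d(x,z) = |-5 - 8|^4.31 = 13^4.31 ≈ 63255.144, but d(x,y) + d(y,z) = 6^4.31 + 7^4.31 ≈ 2258.5613 + 4389.0705 = 6647.6318. Since 63255.144 > 6647.6318, the triangle inequality is violated.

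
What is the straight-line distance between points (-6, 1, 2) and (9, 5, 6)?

√(Σ(x_i - y_i)²) = √((-6 - 9)² + (1 - 5)² + (2 - 6)²)
= √((-15)² + (-4)² + (-4)²) = √(225 + 16 + 16) = √257 ≈ 16.0312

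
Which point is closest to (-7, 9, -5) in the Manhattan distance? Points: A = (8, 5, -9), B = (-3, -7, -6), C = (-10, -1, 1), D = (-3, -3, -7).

Distances: d(A) = 23, d(B) = 21, d(C) = 19, d(D) = 18. Nearest: D = (-3, -3, -7) with distance 18.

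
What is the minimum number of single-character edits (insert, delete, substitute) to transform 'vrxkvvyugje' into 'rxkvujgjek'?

Let D[i][j] be the edit distance between the first i characters of 'vrxkvvyugje' and the first j characters of 'rxkvujgjek', with D[i][0] = i, D[0][j] = j, and D[i][j] = D[i-1][j-1] if the characters match, else 1 + min(D[i-1][j], D[i][j-1], D[i-1][j-1]). Filling the table (rows: prefixes of 'vrxkvvyugje', columns: prefixes of 'rxkvujgjek'):
     ε  r  x  k  v  u  j  g  j  e  k
  ε  0  1  2  3  4  5  6  7  8  9 10
  v  1  1  2  3  3  4  5  6  7  8  9
  r  2  1  2  3  4  4  5  6  7  8  9
  x  3  2  1  2  3  4  5  6  7  8  9
  k  4  3  2  1  2  3  4  5  6  7  8
  v  5  4  3  2  1  2  3  4  5  6  7
  v  6  5  4  3  2  2  3  4  5  6  7
  y  7  6  5  4  3  3  3  4  5  6  7
  u  8  7  6  5  4  3  4  4  5  6  7
  g  9  8  7  6  5  4  4  4  5  6  7
  j 10  9  8  7  6  5  4  5  4  5  6
  e 11 10  9  8  7  6  5  5  5  4  5
The bottom-right entry gives D[11][10] = 5, so no sequence of fewer than 5 edits works. Backtracking through the table gives one optimal edit sequence (5 edits):
  vrxkvvyugje → rxkvvyugje (del v @1)
  rxkvvyugje → rxkvyugje (del v @4)
  rxkvyugje → rxkvuugje (sub y→u @5)
  rxkvuugje → rxkvujgje (sub u→j @6)
  rxkvujgje → rxkvujgjek (ins k @10)
Edit distance = 5.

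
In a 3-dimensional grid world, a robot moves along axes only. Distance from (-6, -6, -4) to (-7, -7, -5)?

Σ|x_i - y_i| = |-6 - (-7)| + |-6 - (-7)| + |-4 - (-5)| = 1 + 1 + 1 = 3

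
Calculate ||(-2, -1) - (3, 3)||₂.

√(Σ(x_i - y_i)²) = √((-2 - 3)² + (-1 - 3)²)
= √((-5)² + (-4)²) = √(25 + 16) = √41 ≈ 6.4031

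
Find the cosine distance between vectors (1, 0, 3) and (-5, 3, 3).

With u = (1, 0, 3), v = (-5, 3, 3):
u·v = 1·(-5) + 0·3 + 3·3 = (-5) + 0 + 9 = 4.
|u| = √(1² + 0² + 3²) = √10, |v| = √((-5)² + 3² + 3²) = √43, so |u||v| = √(10·43) = √430.
cos θ = (u·v)/(|u||v|) = 4/√430 ≈ 0.1929
Cosine distance = 1 - cos θ ≈ 1 - 0.1929 = 0.8071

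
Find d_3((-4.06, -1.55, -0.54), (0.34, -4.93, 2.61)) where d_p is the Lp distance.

(Σ|x_i - y_i|^3)^(1/3) = (|-4.06 - 0.34|^3 + |-1.55 - (-4.93)|^3 + |-0.54 - 2.61|^3)^(1/3)
= (4.4^3 + 3.38^3 + 3.15^3)^(1/3) ≈ (85.184 + 38.6145 + 31.2559)^(1/3) = (155.0544)^(1/3) ≈ 5.3723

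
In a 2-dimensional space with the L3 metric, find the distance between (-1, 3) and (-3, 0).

(Σ|x_i - y_i|^3)^(1/3) = (|-1 - (-3)|^3 + |3 - 0|^3)^(1/3)
= (2^3 + 3^3)^(1/3) = (8 + 27)^(1/3) = (35)^(1/3) ≈ 3.2711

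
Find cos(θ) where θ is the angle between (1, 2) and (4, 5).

With u = (1, 2), v = (4, 5):
u·v = 1·4 + 2·5 = 4 + 10 = 14.
|u| = √(1² + 2²) = √5, |v| = √(4² + 5²) = √41, so |u||v| = √(5·41) = √205.
cos θ = (u·v)/(|u||v|) = 14/√205 ≈ 0.9778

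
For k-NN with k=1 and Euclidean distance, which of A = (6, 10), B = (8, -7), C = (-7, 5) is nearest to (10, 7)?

Distances: d(A) = 5, d(B) ≈ 14.1421, d(C) ≈ 17.1172. Nearest: A = (6, 10) with distance 5.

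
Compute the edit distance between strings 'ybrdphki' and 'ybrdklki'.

Let D[i][j] be the edit distance between the first i characters of 'ybrdphki' and the first j characters of 'ybrdklki', with D[i][0] = i, D[0][j] = j, and D[i][j] = D[i-1][j-1] if the characters match, else 1 + min(D[i-1][j], D[i][j-1], D[i-1][j-1]). Filling the table (rows: prefixes of 'ybrdphki', columns: prefixes of 'ybrdklki'):
     ε  y  b  r  d  k  l  k  i
  ε  0  1  2  3  4  5  6  7  8
  y  1  0  1  2  3  4  5  6  7
  b  2  1  0  1  2  3  4  5  6
  r  3  2  1  0  1  2  3  4  5
  d  4  3  2  1  0  1  2  3  4
  p  5  4  3  2  1  1  2  3  4
  h  6  5  4  3  2  2  2  3  4
  k  7  6  5  4  3  2  3  2  3
  i  8  7  6  5  4  3  3  3  2
The bottom-right entry gives D[8][8] = 2, so no sequence of fewer than 2 edits works. Backtracking through the table gives one optimal edit sequence (2 edits):
  ybrdphki → ybrdkhki (sub p→k @5)
  ybrdkhki → ybrdklki (sub h→l @6)
Edit distance = 2.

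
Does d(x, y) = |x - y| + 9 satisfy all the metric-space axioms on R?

No. d fails identity of indiscernibles (specifically d(x,x) = 0): d(-4, -4) = |-4 - (-4)| + 9 = 0 + 9 = 9 ≠ 0.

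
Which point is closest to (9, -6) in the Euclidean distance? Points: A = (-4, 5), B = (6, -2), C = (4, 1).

Distances: d(A) ≈ 17.0294, d(B) = 5, d(C) ≈ 8.6023. Nearest: B = (6, -2) with distance 5.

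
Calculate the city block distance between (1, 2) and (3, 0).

Σ|x_i - y_i| = |1 - 3| + |2 - 0| = 2 + 2 = 4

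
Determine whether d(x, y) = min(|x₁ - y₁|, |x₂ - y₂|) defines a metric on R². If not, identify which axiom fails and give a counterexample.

No. d fails identity of indiscernibles: take x = (1, 0) and y = (1, 6). Then d(x,y) = min(|1 - 1|, |0 - 6|) = min(0, 6) = 0, yet x ≠ y.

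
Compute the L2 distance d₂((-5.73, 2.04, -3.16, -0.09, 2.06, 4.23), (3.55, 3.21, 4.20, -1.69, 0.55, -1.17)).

√(Σ(x_i - y_i)²) = √((-5.73 - 3.55)² + (2.04 - 3.21)² + (-3.16 - 4.2)² + (-0.09 - (-1.69))² + (2.06 - 0.55)² + (4.23 - (-1.17))²)
= √((-9.28)² + (-1.17)² + (-7.36)² + 1.6² + 1.51² + 5.4²) = √(86.1184 + 1.3689 + 54.1696 + 2.56 + 2.2801 + 29.16) = √175.657 ≈ 13.2536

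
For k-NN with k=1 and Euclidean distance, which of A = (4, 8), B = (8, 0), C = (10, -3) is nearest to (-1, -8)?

Distances: d(A) ≈ 16.7631, d(B) ≈ 12.0416, d(C) ≈ 12.083. Nearest: B = (8, 0) with distance 12.0416.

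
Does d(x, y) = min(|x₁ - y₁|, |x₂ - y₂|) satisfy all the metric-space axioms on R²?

No. d fails identity of indiscernibles: take x = (1, 0) and y = (1, 4). Then d(x,y) = min(|1 - 1|, |0 - 4|) = min(0, 4) = 0, yet x ≠ y.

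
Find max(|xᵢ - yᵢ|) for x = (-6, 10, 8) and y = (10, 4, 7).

max(|x_i - y_i|) = max(|-6 - 10|, |10 - 4|, |8 - 7|) = max(16, 6, 1) = 16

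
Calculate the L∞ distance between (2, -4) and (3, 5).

max(|x_i - y_i|) = max(|2 - 3|, |-4 - 5|) = max(1, 9) = 9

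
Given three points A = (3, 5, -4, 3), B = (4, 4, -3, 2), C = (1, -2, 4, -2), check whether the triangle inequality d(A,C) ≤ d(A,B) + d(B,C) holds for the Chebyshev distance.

d(A,B) = max(1, 1, 1, 1) = 1, d(B,C) = max(3, 6, 7, 4) = 7, d(A,C) = max(2, 7, 8, 5) = 8.
d(A,C) = 8 ≤ 1 + 7 = 8. Triangle inequality is satisfied.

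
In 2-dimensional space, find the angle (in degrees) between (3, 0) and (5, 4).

With u = (3, 0), v = (5, 4):
u·v = 3·5 + 0·4 = 15 + 0 = 15.
|u| = √(3² + 0²) = √9, |v| = √(5² + 4²) = √41, so |u||v| = √(9·41) = √369.
cos θ = (u·v)/(|u||v|) = 15/√369 ≈ 0.780869
θ = arccos(0.780869) ≈ 38.66°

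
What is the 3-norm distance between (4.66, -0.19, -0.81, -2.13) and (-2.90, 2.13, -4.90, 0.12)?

(Σ|x_i - y_i|^3)^(1/3) = (|4.66 - (-2.9)|^3 + |-0.19 - 2.13|^3 + |-0.81 - (-4.9)|^3 + |-2.13 - 0.12|^3)^(1/3)
= (7.56^3 + 2.32^3 + 4.09^3 + 2.25^3)^(1/3) ≈ (432.0812 + 12.4872 + 68.4179 + 11.3906)^(1/3) = (524.3769)^(1/3) ≈ 8.064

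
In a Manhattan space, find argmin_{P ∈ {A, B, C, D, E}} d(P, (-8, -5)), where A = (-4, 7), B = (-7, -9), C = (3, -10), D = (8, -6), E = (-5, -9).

Distances: d(A) = 16, d(B) = 5, d(C) = 16, d(D) = 17, d(E) = 7. Nearest: B = (-7, -9) with distance 5.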